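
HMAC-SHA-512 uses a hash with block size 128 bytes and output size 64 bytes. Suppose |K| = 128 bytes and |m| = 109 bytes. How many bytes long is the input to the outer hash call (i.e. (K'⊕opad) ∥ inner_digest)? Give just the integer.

Key is 128 ≤ 128 bytes, zero-padded: |K'| = 128.
Outer input = (K'⊕opad) ∥ H(inner) → 128 + 64 = 192 bytes.

192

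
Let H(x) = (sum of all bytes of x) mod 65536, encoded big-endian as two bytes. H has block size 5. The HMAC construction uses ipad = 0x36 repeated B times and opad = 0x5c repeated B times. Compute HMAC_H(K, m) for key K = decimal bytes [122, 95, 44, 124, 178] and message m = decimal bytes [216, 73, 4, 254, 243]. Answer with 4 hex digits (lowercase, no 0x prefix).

025e

Key decimal bytes [122, 95, 44, 124, 178] = 7a 5f 2c 7c b2 is exactly B = 5 bytes: K' = 7a 5f 2c 7c b2.
K' ⊕ ipad = 4c 69 1a 4a 84.  K' ⊕ opad = 26 03 70 20 ee.
Inner input = (K'⊕ipad) ∥ m = 4c 69 1a 4a 84 ∥ d8 49 04 fe f3.
Inner hash: sum = 76+105+26+74+132+216+73+4+254+243 = 1203 → 04 b3.
Outer input = (K'⊕opad) ∥ inner = 26 03 70 20 ee ∥ 04 b3.
Outer hash (tag): sum = 38+3+112+32+238+4+179 = 606 → 02 5e.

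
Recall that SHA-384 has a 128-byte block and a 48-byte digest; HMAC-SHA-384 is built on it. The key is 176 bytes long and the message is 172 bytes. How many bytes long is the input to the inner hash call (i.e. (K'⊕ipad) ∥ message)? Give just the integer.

300

Key is 176 > 128 bytes, so it is hashed to 48 bytes then zero-padded to 128: |K'| = 128.
Inner input = (K'⊕ipad) ∥ m → 128 + 172 = 300 bytes.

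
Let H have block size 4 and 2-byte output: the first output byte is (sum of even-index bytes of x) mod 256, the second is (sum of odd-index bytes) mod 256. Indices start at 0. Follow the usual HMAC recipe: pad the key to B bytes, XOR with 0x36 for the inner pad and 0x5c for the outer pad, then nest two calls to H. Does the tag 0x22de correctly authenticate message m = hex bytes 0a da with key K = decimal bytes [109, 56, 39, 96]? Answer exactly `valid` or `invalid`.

valid

Key decimal bytes [109, 56, 39, 96] = 6d 38 27 60 is exactly B = 4 bytes: K' = 6d 38 27 60.
K' ⊕ ipad = 5b 0e 11 56; K' ⊕ opad = 31 64 7b 3c.
Inner hash: even-index sum = 118 mod 256 = 118; odd-index sum = 318 mod 256 = 62 → 76 3e.
Outer hash (recomputed tag): even-index sum = 290 mod 256 = 34; odd-index sum = 222 mod 256 = 222 → 22 de.
Recomputed tag = 22de; claimed = 22de → match.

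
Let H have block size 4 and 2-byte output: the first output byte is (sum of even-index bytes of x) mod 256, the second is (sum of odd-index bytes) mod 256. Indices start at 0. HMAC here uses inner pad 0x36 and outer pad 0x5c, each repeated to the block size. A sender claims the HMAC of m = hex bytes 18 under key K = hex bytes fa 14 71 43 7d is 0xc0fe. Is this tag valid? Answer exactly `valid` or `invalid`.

invalid

Key hex bytes fa 14 71 43 7d is 5 bytes > B = 4, so hash it first: H(key) = e8 57, then zero-pad to 4 bytes: K' = e8 57 00 00.
K' ⊕ ipad = de 61 36 36; K' ⊕ opad = b4 0b 5c 5c.
Inner hash: even-index sum = 300 mod 256 = 44; odd-index sum = 151 mod 256 = 151 → 2c 97.
Outer hash (recomputed tag): even-index sum = 316 mod 256 = 60; odd-index sum = 254 mod 256 = 254 → 3c fe.
Recomputed tag = 3cfe; claimed = c0fe → mismatch.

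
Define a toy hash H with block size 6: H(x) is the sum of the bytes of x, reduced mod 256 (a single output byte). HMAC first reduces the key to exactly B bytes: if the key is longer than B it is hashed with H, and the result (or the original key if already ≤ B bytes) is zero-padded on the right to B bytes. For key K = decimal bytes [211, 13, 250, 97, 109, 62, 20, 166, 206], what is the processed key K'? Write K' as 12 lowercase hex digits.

6e0000000000

|K| = 9 > B = 6, so first hash the key.
H(K): sum = 211+13+250+97+109+62+20+166+206 = 1134; mod 256 = 110 → 6e.
Zero-pad H(K) = 6e to 6 bytes: K' = 6e 00 00 00 00 00.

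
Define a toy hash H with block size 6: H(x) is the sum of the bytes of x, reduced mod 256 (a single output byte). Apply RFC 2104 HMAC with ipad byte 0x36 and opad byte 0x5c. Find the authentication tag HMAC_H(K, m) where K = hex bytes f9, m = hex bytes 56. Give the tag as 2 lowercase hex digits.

Key hex bytes f9 is 1 byte ≤ B = 6; zero-pad to 6 bytes: K' = f9 00 00 00 00 00.
K' ⊕ ipad = cf 36 36 36 36 36.  K' ⊕ opad = a5 5c 5c 5c 5c 5c.
Inner input = (K'⊕ipad) ∥ m = cf 36 36 36 36 36 ∥ 56.
Inner hash: sum = 207+54+54+54+54+54+86 = 563; mod 256 = 51 → 33.
Outer input = (K'⊕opad) ∥ inner = a5 5c 5c 5c 5c 5c ∥ 33.
Outer hash (tag): sum = 165+92+92+92+92+92+51 = 676; mod 256 = 164 → a4.

a4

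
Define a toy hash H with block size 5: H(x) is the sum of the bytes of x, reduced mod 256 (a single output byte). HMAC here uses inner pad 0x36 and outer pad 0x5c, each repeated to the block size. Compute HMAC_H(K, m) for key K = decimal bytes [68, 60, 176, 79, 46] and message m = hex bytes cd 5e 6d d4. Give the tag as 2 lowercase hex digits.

e8

Key decimal bytes [68, 60, 176, 79, 46] = 44 3c b0 4f 2e is exactly B = 5 bytes: K' = 44 3c b0 4f 2e.
K' ⊕ ipad = 72 0a 86 79 18.  K' ⊕ opad = 18 60 ec 13 72.
Inner input = (K'⊕ipad) ∥ m = 72 0a 86 79 18 ∥ cd 5e 6d d4.
Inner hash: sum = 114+10+134+121+24+205+94+109+212 = 1023; mod 256 = 255 → ff.
Outer input = (K'⊕opad) ∥ inner = 18 60 ec 13 72 ∥ ff.
Outer hash (tag): sum = 24+96+236+19+114+255 = 744; mod 256 = 232 → e8.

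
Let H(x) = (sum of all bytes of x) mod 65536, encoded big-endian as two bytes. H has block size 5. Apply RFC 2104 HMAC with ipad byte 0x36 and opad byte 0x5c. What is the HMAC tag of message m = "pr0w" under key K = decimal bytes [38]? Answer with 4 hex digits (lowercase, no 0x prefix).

Key decimal bytes [38] = 26 is 1 byte ≤ B = 5; zero-pad to 5 bytes: K' = 26 00 00 00 00.
K' ⊕ ipad = 10 36 36 36 36.  K' ⊕ opad = 7a 5c 5c 5c 5c.
Inner input = (K'⊕ipad) ∥ m = 10 36 36 36 36 ∥ 70 72 30 77.
Inner hash: sum = 16+54+54+54+54+112+114+48+119 = 625 → 02 71.
Outer input = (K'⊕opad) ∥ inner = 7a 5c 5c 5c 5c ∥ 02 71.
Outer hash (tag): sum = 122+92+92+92+92+2+113 = 605 → 02 5d.

025d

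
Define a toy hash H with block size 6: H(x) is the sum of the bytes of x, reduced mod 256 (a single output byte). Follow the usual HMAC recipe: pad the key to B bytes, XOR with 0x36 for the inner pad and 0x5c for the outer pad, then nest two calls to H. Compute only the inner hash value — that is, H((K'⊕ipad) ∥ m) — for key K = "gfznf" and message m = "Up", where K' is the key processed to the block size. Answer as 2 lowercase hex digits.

Key "gfznf" = 67 66 7a 6e 66 is 5 bytes ≤ B = 6; zero-pad to 6 bytes: K' = 67 66 7a 6e 66 00.
K' ⊕ ipad = 51 50 4c 58 50 36.
Inner input = 51 50 4c 58 50 36 ∥ 55 70.
Inner hash: sum = 81+80+76+88+80+54+85+112 = 656; mod 256 = 144 → 90.

90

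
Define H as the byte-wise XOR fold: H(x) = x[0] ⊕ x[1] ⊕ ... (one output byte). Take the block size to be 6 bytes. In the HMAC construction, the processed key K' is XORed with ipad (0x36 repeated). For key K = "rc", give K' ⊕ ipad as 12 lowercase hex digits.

Key "rc" = 72 63 is 2 bytes ≤ B = 6; zero-pad to 6 bytes: K' = 72 63 00 00 00 00.
XOR each byte with 0x36: 72⊕36=44, 63⊕36=55, 00⊕36=36, 00⊕36=36, 00⊕36=36, 00⊕36=36.

445536363636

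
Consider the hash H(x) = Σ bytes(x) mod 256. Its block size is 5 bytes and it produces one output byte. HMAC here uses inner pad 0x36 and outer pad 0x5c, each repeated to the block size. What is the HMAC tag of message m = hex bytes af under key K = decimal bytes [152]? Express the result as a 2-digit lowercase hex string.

Key decimal bytes [152] = 98 is 1 byte ≤ B = 5; zero-pad to 5 bytes: K' = 98 00 00 00 00.
K' ⊕ ipad = ae 36 36 36 36.  K' ⊕ opad = c4 5c 5c 5c 5c.
Inner input = (K'⊕ipad) ∥ m = ae 36 36 36 36 ∥ af.
Inner hash: sum = 174+54+54+54+54+175 = 565; mod 256 = 53 → 35.
Outer input = (K'⊕opad) ∥ inner = c4 5c 5c 5c 5c ∥ 35.
Outer hash (tag): sum = 196+92+92+92+92+53 = 617; mod 256 = 105 → 69.

69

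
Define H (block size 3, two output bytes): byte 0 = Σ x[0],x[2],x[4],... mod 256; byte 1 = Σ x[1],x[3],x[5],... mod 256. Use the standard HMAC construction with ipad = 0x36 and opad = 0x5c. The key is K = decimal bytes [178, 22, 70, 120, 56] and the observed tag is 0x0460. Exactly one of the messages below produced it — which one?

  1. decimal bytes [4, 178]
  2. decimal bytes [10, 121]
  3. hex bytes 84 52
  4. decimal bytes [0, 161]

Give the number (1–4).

3

Key decimal bytes [178, 22, 70, 120, 56] = b2 16 46 78 38 is 5 bytes > B = 3, so hash it first: H(key) = 30 8e, then zero-pad to 3 bytes: K' = 30 8e 00.
K' ⊕ ipad = 06 b8 36; K' ⊕ opad = 6c d2 5c.
m1: inner = H(06 b8 36 04 b2) = ee bc; tag = H(6c d2 5c ee bc) = 84c0
m2: inner = H(06 b8 36 0a 79) = b5 c2; tag = H(6c d2 5c b5 c2) = 8a87
m3: inner = H(06 b8 36 84 52) = 8e 3c; tag = H(6c d2 5c 8e 3c) = 0460 ← matches
m4: inner = H(06 b8 36 00 a1) = dd b8; tag = H(6c d2 5c dd b8) = 80af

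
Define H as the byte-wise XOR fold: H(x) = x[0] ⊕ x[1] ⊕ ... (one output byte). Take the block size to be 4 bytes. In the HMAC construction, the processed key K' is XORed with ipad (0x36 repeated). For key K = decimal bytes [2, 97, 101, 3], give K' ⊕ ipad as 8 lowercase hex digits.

34575335

Key decimal bytes [2, 97, 101, 3] = 02 61 65 03 is exactly B = 4 bytes: K' = 02 61 65 03.
XOR each byte with 0x36: 02⊕36=34, 61⊕36=57, 65⊕36=53, 03⊕36=35.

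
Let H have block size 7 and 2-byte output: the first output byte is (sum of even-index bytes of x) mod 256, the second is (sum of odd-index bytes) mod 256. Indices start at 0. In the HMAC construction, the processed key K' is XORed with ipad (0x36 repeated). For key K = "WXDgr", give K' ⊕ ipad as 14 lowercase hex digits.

Key "WXDgr" = 57 58 44 67 72 is 5 bytes ≤ B = 7; zero-pad to 7 bytes: K' = 57 58 44 67 72 00 00.
XOR each byte with 0x36: 57⊕36=61, 58⊕36=6e, 44⊕36=72, 67⊕36=51, 72⊕36=44, 00⊕36=36, 00⊕36=36.

616e7251443636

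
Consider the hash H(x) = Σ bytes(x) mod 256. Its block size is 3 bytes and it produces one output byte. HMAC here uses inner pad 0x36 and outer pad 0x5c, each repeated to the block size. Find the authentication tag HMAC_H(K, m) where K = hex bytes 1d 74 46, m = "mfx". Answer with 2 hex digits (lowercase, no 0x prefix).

Key hex bytes 1d 74 46 is exactly B = 3 bytes: K' = 1d 74 46.
K' ⊕ ipad = 2b 42 70.  K' ⊕ opad = 41 28 1a.
Inner input = (K'⊕ipad) ∥ m = 2b 42 70 ∥ 6d 66 78.
Inner hash: sum = 43+66+112+109+102+120 = 552; mod 256 = 40 → 28.
Outer input = (K'⊕opad) ∥ inner = 41 28 1a ∥ 28.
Outer hash (tag): sum = 65+40+26+40 = 171 → ab.

ab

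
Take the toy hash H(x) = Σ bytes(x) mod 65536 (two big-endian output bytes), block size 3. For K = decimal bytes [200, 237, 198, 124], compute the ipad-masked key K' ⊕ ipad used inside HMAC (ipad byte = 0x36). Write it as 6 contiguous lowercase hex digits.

Key decimal bytes [200, 237, 198, 124] = c8 ed c6 7c is 4 bytes > B = 3, so hash it first: H(key) = 02 f7, then zero-pad to 3 bytes: K' = 02 f7 00.
XOR each byte with 0x36: 02⊕36=34, f7⊕36=c1, 00⊕36=36.

34c136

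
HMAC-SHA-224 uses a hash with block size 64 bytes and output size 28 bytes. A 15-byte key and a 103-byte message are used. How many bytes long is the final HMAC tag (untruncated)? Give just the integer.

The tag is one SHA-224 digest: 28 bytes.

28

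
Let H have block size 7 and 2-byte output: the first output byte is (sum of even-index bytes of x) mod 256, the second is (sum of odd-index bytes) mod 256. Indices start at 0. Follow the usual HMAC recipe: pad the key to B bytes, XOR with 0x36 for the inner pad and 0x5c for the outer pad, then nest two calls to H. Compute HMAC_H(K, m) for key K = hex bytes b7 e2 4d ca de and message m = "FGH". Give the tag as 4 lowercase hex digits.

6e11

Key hex bytes b7 e2 4d ca de is 5 bytes ≤ B = 7; zero-pad to 7 bytes: K' = b7 e2 4d ca de 00 00.
K' ⊕ ipad = 81 d4 7b fc e8 36 36.  K' ⊕ opad = eb be 11 96 82 5c 5c.
Inner input = (K'⊕ipad) ∥ m = 81 d4 7b fc e8 36 36 ∥ 46 47 48.
Inner hash: even-index sum = 609 mod 256 = 97; odd-index sum = 660 mod 256 = 148 → 61 94.
Outer input = (K'⊕opad) ∥ inner = eb be 11 96 82 5c 5c ∥ 61 94.
Outer hash (tag): even-index sum = 622 mod 256 = 110; odd-index sum = 529 mod 256 = 17 → 6e 11.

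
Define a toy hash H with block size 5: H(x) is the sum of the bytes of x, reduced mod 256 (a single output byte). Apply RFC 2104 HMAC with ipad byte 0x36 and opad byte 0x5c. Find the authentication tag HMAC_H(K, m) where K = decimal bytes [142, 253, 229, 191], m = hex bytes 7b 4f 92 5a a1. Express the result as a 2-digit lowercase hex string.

Key decimal bytes [142, 253, 229, 191] = 8e fd e5 bf is 4 bytes ≤ B = 5; zero-pad to 5 bytes: K' = 8e fd e5 bf 00.
K' ⊕ ipad = b8 cb d3 89 36.  K' ⊕ opad = d2 a1 b9 e3 5c.
Inner input = (K'⊕ipad) ∥ m = b8 cb d3 89 36 ∥ 7b 4f 92 5a a1.
Inner hash: sum = 184+203+211+137+54+123+79+146+90+161 = 1388; mod 256 = 108 → 6c.
Outer input = (K'⊕opad) ∥ inner = d2 a1 b9 e3 5c ∥ 6c.
Outer hash (tag): sum = 210+161+185+227+92+108 = 983; mod 256 = 215 → d7.

d7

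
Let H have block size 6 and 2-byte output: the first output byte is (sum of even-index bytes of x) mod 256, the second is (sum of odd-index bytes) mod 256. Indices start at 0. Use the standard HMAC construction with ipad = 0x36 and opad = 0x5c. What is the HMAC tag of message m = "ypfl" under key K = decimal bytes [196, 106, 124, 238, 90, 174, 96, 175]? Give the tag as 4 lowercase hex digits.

756c

Key decimal bytes [196, 106, 124, 238, 90, 174, 96, 175] = c4 6a 7c ee 5a ae 60 af is 8 bytes > B = 6, so hash it first: H(key) = fa b5, then zero-pad to 6 bytes: K' = fa b5 00 00 00 00.
K' ⊕ ipad = cc 83 36 36 36 36.  K' ⊕ opad = a6 e9 5c 5c 5c 5c.
Inner input = (K'⊕ipad) ∥ m = cc 83 36 36 36 36 ∥ 79 70 66 6c.
Inner hash: even-index sum = 535 mod 256 = 23; odd-index sum = 459 mod 256 = 203 → 17 cb.
Outer input = (K'⊕opad) ∥ inner = a6 e9 5c 5c 5c 5c ∥ 17 cb.
Outer hash (tag): even-index sum = 373 mod 256 = 117; odd-index sum = 620 mod 256 = 108 → 75 6c.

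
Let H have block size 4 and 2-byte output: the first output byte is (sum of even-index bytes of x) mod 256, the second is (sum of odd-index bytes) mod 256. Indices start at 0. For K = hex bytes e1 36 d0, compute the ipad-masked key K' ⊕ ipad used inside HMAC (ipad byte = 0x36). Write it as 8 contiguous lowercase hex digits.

Key hex bytes e1 36 d0 is 3 bytes ≤ B = 4; zero-pad to 4 bytes: K' = e1 36 d0 00.
XOR each byte with 0x36: e1⊕36=d7, 36⊕36=00, d0⊕36=e6, 00⊕36=36.

d700e636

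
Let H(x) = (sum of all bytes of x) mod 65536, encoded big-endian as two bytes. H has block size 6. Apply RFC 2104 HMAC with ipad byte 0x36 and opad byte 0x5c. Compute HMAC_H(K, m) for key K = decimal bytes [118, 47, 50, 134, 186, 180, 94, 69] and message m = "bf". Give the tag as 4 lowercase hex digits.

Key decimal bytes [118, 47, 50, 134, 186, 180, 94, 69] = 76 2f 32 86 ba b4 5e 45 is 8 bytes > B = 6, so hash it first: H(key) = 03 6e, then zero-pad to 6 bytes: K' = 03 6e 00 00 00 00.
K' ⊕ ipad = 35 58 36 36 36 36.  K' ⊕ opad = 5f 32 5c 5c 5c 5c.
Inner input = (K'⊕ipad) ∥ m = 35 58 36 36 36 36 ∥ 62 66.
Inner hash: sum = 53+88+54+54+54+54+98+102 = 557 → 02 2d.
Outer input = (K'⊕opad) ∥ inner = 5f 32 5c 5c 5c 5c ∥ 02 2d.
Outer hash (tag): sum = 95+50+92+92+92+92+2+45 = 560 → 02 30.

0230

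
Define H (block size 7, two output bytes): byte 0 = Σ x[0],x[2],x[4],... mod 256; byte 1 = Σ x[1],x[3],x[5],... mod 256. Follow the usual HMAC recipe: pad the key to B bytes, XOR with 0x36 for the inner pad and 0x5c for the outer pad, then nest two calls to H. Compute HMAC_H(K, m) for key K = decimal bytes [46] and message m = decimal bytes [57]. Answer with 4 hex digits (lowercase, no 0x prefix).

Key decimal bytes [46] = 2e is 1 byte ≤ B = 7; zero-pad to 7 bytes: K' = 2e 00 00 00 00 00 00.
K' ⊕ ipad = 18 36 36 36 36 36 36.  K' ⊕ opad = 72 5c 5c 5c 5c 5c 5c.
Inner input = (K'⊕ipad) ∥ m = 18 36 36 36 36 36 36 ∥ 39.
Inner hash: even-index sum = 186 mod 256 = 186; odd-index sum = 219 mod 256 = 219 → ba db.
Outer input = (K'⊕opad) ∥ inner = 72 5c 5c 5c 5c 5c 5c ∥ ba db.
Outer hash (tag): even-index sum = 609 mod 256 = 97; odd-index sum = 462 mod 256 = 206 → 61 ce.

61ce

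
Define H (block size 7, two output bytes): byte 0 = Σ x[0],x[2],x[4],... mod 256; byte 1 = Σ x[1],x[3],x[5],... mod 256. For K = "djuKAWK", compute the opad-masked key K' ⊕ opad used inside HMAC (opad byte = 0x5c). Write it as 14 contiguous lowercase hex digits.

383629171d0b17

Key "djuKAWK" = 64 6a 75 4b 41 57 4b is exactly B = 7 bytes: K' = 64 6a 75 4b 41 57 4b.
XOR each byte with 0x5c: 64⊕5c=38, 6a⊕5c=36, 75⊕5c=29, 4b⊕5c=17, 41⊕5c=1d, 57⊕5c=0b, 4b⊕5c=17.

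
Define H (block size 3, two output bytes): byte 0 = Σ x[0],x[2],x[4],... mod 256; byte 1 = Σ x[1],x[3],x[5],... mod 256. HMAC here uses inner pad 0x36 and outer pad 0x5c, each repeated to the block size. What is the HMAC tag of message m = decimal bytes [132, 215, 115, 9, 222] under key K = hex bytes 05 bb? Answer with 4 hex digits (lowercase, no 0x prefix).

Key hex bytes 05 bb is 2 bytes ≤ B = 3; zero-pad to 3 bytes: K' = 05 bb 00.
K' ⊕ ipad = 33 8d 36.  K' ⊕ opad = 59 e7 5c.
Inner input = (K'⊕ipad) ∥ m = 33 8d 36 ∥ 84 d7 73 09 de.
Inner hash: even-index sum = 329 mod 256 = 73; odd-index sum = 610 mod 256 = 98 → 49 62.
Outer input = (K'⊕opad) ∥ inner = 59 e7 5c ∥ 49 62.
Outer hash (tag): even-index sum = 279 mod 256 = 23; odd-index sum = 304 mod 256 = 48 → 17 30.

1730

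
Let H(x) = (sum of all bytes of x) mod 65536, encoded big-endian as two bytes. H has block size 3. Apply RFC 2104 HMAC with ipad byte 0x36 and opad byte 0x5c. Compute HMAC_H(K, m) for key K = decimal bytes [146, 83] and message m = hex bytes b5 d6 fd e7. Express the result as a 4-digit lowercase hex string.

Key decimal bytes [146, 83] = 92 53 is 2 bytes ≤ B = 3; zero-pad to 3 bytes: K' = 92 53 00.
K' ⊕ ipad = a4 65 36.  K' ⊕ opad = ce 0f 5c.
Inner input = (K'⊕ipad) ∥ m = a4 65 36 ∥ b5 d6 fd e7.
Inner hash: sum = 164+101+54+181+214+253+231 = 1198 → 04 ae.
Outer input = (K'⊕opad) ∥ inner = ce 0f 5c ∥ 04 ae.
Outer hash (tag): sum = 206+15+92+4+174 = 491 → 01 eb.

01eb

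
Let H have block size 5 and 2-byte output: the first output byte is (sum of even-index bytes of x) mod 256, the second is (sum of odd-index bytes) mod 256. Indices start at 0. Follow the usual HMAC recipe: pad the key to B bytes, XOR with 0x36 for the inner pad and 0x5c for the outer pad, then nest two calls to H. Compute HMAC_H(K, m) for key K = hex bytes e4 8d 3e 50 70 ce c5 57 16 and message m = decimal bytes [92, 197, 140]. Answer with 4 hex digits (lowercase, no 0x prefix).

3b46

Key hex bytes e4 8d 3e 50 70 ce c5 57 16 is 9 bytes > B = 5, so hash it first: H(key) = 6d 02, then zero-pad to 5 bytes: K' = 6d 02 00 00 00.
K' ⊕ ipad = 5b 34 36 36 36.  K' ⊕ opad = 31 5e 5c 5c 5c.
Inner input = (K'⊕ipad) ∥ m = 5b 34 36 36 36 ∥ 5c c5 8c.
Inner hash: even-index sum = 396 mod 256 = 140; odd-index sum = 338 mod 256 = 82 → 8c 52.
Outer input = (K'⊕opad) ∥ inner = 31 5e 5c 5c 5c ∥ 8c 52.
Outer hash (tag): even-index sum = 315 mod 256 = 59; odd-index sum = 326 mod 256 = 70 → 3b 46.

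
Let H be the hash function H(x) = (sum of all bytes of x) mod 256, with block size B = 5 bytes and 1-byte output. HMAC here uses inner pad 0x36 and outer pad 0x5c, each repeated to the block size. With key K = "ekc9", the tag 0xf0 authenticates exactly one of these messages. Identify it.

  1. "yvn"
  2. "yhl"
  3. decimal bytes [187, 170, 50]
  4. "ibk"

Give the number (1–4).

4

Key "ekc9" = 65 6b 63 39 is 4 bytes ≤ B = 5; zero-pad to 5 bytes: K' = 65 6b 63 39 00.
K' ⊕ ipad = 53 5d 55 0f 36; K' ⊕ opad = 39 37 3f 65 5c.
m1: inner = H(53 5d 55 0f 36 79 76 6e) = a7; tag = H(39 37 3f 65 5c a7) = 17
m2: inner = H(53 5d 55 0f 36 79 68 6c) = 97; tag = H(39 37 3f 65 5c 97) = 07
m3: inner = H(53 5d 55 0f 36 bb aa 32) = e1; tag = H(39 37 3f 65 5c e1) = 51
m4: inner = H(53 5d 55 0f 36 69 62 6b) = 80; tag = H(39 37 3f 65 5c 80) = f0 ← matches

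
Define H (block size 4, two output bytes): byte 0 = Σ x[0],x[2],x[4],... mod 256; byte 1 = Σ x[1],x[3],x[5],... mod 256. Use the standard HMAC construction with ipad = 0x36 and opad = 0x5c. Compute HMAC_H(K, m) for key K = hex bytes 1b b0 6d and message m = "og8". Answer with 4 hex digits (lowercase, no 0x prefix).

a76b

Key hex bytes 1b b0 6d is 3 bytes ≤ B = 4; zero-pad to 4 bytes: K' = 1b b0 6d 00.
K' ⊕ ipad = 2d 86 5b 36.  K' ⊕ opad = 47 ec 31 5c.
Inner input = (K'⊕ipad) ∥ m = 2d 86 5b 36 ∥ 6f 67 38.
Inner hash: even-index sum = 303 mod 256 = 47; odd-index sum = 291 mod 256 = 35 → 2f 23.
Outer input = (K'⊕opad) ∥ inner = 47 ec 31 5c ∥ 2f 23.
Outer hash (tag): even-index sum = 167 mod 256 = 167; odd-index sum = 363 mod 256 = 107 → a7 6b.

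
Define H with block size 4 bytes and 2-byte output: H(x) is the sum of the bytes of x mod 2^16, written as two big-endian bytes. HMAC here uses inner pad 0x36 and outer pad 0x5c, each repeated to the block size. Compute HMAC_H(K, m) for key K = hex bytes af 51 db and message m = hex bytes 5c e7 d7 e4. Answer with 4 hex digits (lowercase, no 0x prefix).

Key hex bytes af 51 db is 3 bytes ≤ B = 4; zero-pad to 4 bytes: K' = af 51 db 00.
K' ⊕ ipad = 99 67 ed 36.  K' ⊕ opad = f3 0d 87 5c.
Inner input = (K'⊕ipad) ∥ m = 99 67 ed 36 ∥ 5c e7 d7 e4.
Inner hash: sum = 153+103+237+54+92+231+215+228 = 1313 → 05 21.
Outer input = (K'⊕opad) ∥ inner = f3 0d 87 5c ∥ 05 21.
Outer hash (tag): sum = 243+13+135+92+5+33 = 521 → 02 09.

0209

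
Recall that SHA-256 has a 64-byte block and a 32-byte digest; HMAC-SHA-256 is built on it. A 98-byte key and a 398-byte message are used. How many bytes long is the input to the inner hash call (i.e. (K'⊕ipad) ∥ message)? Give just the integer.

462

Key is 98 > 64 bytes, so it is hashed to 32 bytes then zero-padded to 64: |K'| = 64.
Inner input = (K'⊕ipad) ∥ m → 64 + 398 = 462 bytes.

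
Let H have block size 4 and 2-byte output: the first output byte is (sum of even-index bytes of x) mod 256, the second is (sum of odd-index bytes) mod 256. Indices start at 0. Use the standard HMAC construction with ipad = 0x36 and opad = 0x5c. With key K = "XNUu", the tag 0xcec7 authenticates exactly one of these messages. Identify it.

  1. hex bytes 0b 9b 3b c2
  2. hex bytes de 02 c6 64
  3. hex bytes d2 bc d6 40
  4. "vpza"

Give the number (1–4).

4

Key "XNUu" = 58 4e 55 75 is exactly B = 4 bytes: K' = 58 4e 55 75.
K' ⊕ ipad = 6e 78 63 43; K' ⊕ opad = 04 12 09 29.
m1: inner = H(6e 78 63 43 0b 9b 3b c2) = 17 18; tag = H(04 12 09 29 17 18) = 2453
m2: inner = H(6e 78 63 43 de 02 c6 64) = 75 21; tag = H(04 12 09 29 75 21) = 825c
m3: inner = H(6e 78 63 43 d2 bc d6 40) = 79 b7; tag = H(04 12 09 29 79 b7) = 86f2
m4: inner = H(6e 78 63 43 76 70 7a 61) = c1 8c; tag = H(04 12 09 29 c1 8c) = cec7 ← matches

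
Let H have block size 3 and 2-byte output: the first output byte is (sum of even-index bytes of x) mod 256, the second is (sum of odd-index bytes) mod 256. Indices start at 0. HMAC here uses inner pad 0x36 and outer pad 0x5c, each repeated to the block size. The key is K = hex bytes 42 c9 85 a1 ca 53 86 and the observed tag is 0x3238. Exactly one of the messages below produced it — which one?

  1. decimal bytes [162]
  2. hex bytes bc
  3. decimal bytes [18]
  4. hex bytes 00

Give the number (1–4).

4

Key hex bytes 42 c9 85 a1 ca 53 86 is 7 bytes > B = 3, so hash it first: H(key) = 17 bd, then zero-pad to 3 bytes: K' = 17 bd 00.
K' ⊕ ipad = 21 8b 36; K' ⊕ opad = 4b e1 5c.
m1: inner = H(21 8b 36 a2) = 57 2d; tag = H(4b e1 5c 57 2d) = d438
m2: inner = H(21 8b 36 bc) = 57 47; tag = H(4b e1 5c 57 47) = ee38
m3: inner = H(21 8b 36 12) = 57 9d; tag = H(4b e1 5c 57 9d) = 4438
m4: inner = H(21 8b 36 00) = 57 8b; tag = H(4b e1 5c 57 8b) = 3238 ← matches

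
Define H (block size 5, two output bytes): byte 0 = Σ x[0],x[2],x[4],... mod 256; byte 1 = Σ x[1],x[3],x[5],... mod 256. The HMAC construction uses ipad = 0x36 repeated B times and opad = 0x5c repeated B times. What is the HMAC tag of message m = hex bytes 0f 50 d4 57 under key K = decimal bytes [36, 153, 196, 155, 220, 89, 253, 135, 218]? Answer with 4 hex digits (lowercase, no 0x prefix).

ba64

Key decimal bytes [36, 153, 196, 155, 220, 89, 253, 135, 218] = 24 99 c4 9b dc 59 fd 87 da is 9 bytes > B = 5, so hash it first: H(key) = 9b 14, then zero-pad to 5 bytes: K' = 9b 14 00 00 00.
K' ⊕ ipad = ad 22 36 36 36.  K' ⊕ opad = c7 48 5c 5c 5c.
Inner input = (K'⊕ipad) ∥ m = ad 22 36 36 36 ∥ 0f 50 d4 57.
Inner hash: even-index sum = 448 mod 256 = 192; odd-index sum = 315 mod 256 = 59 → c0 3b.
Outer input = (K'⊕opad) ∥ inner = c7 48 5c 5c 5c ∥ c0 3b.
Outer hash (tag): even-index sum = 442 mod 256 = 186; odd-index sum = 356 mod 256 = 100 → ba 64.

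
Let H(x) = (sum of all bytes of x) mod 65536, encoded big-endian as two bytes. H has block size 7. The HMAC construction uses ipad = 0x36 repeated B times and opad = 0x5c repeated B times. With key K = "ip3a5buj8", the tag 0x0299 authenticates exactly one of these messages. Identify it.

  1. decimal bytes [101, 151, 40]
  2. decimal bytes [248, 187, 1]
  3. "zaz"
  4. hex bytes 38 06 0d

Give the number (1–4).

2

Key "ip3a5buj8" = 69 70 33 61 35 62 75 6a 38 is 9 bytes > B = 7, so hash it first: H(key) = 03 1b, then zero-pad to 7 bytes: K' = 03 1b 00 00 00 00 00.
K' ⊕ ipad = 35 2d 36 36 36 36 36; K' ⊕ opad = 5f 47 5c 5c 5c 5c 5c.
m1: inner = H(35 2d 36 36 36 36 36 65 97 28) = 02 94; tag = H(5f 47 5c 5c 5c 5c 5c 02 94) = 0308
m2: inner = H(35 2d 36 36 36 36 36 f8 bb 01) = 03 24; tag = H(5f 47 5c 5c 5c 5c 5c 03 24) = 0299 ← matches
m3: inner = H(35 2d 36 36 36 36 36 7a 61 7a) = 02 c5; tag = H(5f 47 5c 5c 5c 5c 5c 02 c5) = 0339
m4: inner = H(35 2d 36 36 36 36 36 38 06 0d) = 01 bb; tag = H(5f 47 5c 5c 5c 5c 5c 01 bb) = 032e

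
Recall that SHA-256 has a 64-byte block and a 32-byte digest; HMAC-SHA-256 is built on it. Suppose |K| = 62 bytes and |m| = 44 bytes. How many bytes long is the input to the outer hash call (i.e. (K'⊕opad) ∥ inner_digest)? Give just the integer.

96

Key is 62 ≤ 64 bytes, zero-padded: |K'| = 64.
Outer input = (K'⊕opad) ∥ H(inner) → 64 + 32 = 96 bytes.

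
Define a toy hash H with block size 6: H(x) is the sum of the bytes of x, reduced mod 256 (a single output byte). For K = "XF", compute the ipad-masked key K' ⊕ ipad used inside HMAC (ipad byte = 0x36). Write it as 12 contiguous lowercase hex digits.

Key "XF" = 58 46 is 2 bytes ≤ B = 6; zero-pad to 6 bytes: K' = 58 46 00 00 00 00.
XOR each byte with 0x36: 58⊕36=6e, 46⊕36=70, 00⊕36=36, 00⊕36=36, 00⊕36=36, 00⊕36=36.

6e7036363636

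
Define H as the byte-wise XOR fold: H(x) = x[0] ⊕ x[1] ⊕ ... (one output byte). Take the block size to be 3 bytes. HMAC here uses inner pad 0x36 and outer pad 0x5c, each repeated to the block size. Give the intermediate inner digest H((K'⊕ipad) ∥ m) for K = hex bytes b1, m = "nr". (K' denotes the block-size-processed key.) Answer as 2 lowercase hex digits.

Key hex bytes b1 is 1 byte ≤ B = 3; zero-pad to 3 bytes: K' = b1 00 00.
K' ⊕ ipad = 87 36 36.
Inner input = 87 36 36 ∥ 6e 72.
Inner hash: XOR 87⊕36⊕36⊕6e⊕72 = 9b.

9b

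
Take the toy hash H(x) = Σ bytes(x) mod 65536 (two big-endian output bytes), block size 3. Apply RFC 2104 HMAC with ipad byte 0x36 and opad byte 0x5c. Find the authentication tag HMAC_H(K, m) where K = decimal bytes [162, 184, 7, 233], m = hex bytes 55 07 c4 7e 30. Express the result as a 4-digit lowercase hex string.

Key decimal bytes [162, 184, 7, 233] = a2 b8 07 e9 is 4 bytes > B = 3, so hash it first: H(key) = 02 4a, then zero-pad to 3 bytes: K' = 02 4a 00.
K' ⊕ ipad = 34 7c 36.  K' ⊕ opad = 5e 16 5c.
Inner input = (K'⊕ipad) ∥ m = 34 7c 36 ∥ 55 07 c4 7e 30.
Inner hash: sum = 52+124+54+85+7+196+126+48 = 692 → 02 b4.
Outer input = (K'⊕opad) ∥ inner = 5e 16 5c ∥ 02 b4.
Outer hash (tag): sum = 94+22+92+2+180 = 390 → 01 86.

0186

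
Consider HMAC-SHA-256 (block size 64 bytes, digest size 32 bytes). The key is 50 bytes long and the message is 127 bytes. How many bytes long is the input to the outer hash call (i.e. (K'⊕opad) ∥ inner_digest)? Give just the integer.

Key is 50 ≤ 64 bytes, zero-padded: |K'| = 64.
Outer input = (K'⊕opad) ∥ H(inner) → 64 + 32 = 96 bytes.

96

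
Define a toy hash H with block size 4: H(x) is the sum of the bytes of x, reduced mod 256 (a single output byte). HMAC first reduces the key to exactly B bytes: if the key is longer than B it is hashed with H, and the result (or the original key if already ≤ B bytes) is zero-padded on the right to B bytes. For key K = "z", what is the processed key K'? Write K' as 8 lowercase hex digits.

7a000000

Key "z" = 7a is 1 byte ≤ B = 4; zero-pad to 4 bytes: K' = 7a 00 00 00.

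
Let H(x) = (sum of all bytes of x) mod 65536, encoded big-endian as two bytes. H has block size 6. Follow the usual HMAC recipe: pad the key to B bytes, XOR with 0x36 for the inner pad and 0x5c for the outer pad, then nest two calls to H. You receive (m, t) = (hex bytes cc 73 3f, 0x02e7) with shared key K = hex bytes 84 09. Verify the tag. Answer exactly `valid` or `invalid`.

valid

Key hex bytes 84 09 is 2 bytes ≤ B = 6; zero-pad to 6 bytes: K' = 84 09 00 00 00 00.
K' ⊕ ipad = b2 3f 36 36 36 36; K' ⊕ opad = d8 55 5c 5c 5c 5c.
Inner hash: sum = 178+63+54+54+54+54+204+115+63 = 839 → 03 47.
Outer hash (recomputed tag): sum = 216+85+92+92+92+92+3+71 = 743 → 02 e7.
Recomputed tag = 02e7; claimed = 02e7 → match.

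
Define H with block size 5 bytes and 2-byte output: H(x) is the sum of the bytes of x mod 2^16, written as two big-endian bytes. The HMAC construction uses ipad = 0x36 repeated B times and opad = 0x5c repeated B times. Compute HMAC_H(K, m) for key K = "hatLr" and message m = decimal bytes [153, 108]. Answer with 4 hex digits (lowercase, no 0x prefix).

Key "hatLr" = 68 61 74 4c 72 is exactly B = 5 bytes: K' = 68 61 74 4c 72.
K' ⊕ ipad = 5e 57 42 7a 44.  K' ⊕ opad = 34 3d 28 10 2e.
Inner input = (K'⊕ipad) ∥ m = 5e 57 42 7a 44 ∥ 99 6c.
Inner hash: sum = 94+87+66+122+68+153+108 = 698 → 02 ba.
Outer input = (K'⊕opad) ∥ inner = 34 3d 28 10 2e ∥ 02 ba.
Outer hash (tag): sum = 52+61+40+16+46+2+186 = 403 → 01 93.

0193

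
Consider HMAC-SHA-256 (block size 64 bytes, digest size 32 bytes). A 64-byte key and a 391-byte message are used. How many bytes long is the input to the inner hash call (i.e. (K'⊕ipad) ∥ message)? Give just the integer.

Key is 64 ≤ 64 bytes, zero-padded: |K'| = 64.
Inner input = (K'⊕ipad) ∥ m → 64 + 391 = 455 bytes.

455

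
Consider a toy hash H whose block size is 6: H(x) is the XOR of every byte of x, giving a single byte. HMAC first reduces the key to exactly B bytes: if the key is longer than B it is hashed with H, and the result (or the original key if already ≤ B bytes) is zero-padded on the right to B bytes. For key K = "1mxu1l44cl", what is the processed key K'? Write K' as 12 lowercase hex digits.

|K| = 10 > B = 6, so first hash the key.
H(K): XOR 31⊕6d⊕78⊕75⊕31⊕6c⊕34⊕34⊕63⊕6c = 03.
Zero-pad H(K) = 03 to 6 bytes: K' = 03 00 00 00 00 00.

030000000000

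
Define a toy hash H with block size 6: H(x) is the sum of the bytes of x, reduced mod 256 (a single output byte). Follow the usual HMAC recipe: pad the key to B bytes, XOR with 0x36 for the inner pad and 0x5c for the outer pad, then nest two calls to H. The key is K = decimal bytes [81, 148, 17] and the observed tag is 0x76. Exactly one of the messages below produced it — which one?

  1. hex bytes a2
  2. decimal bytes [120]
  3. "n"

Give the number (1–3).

3

Key decimal bytes [81, 148, 17] = 51 94 11 is 3 bytes ≤ B = 6; zero-pad to 6 bytes: K' = 51 94 11 00 00 00.
K' ⊕ ipad = 67 a2 27 36 36 36; K' ⊕ opad = 0d c8 4d 5c 5c 5c.
m1: inner = H(67 a2 27 36 36 36 a2) = 74; tag = H(0d c8 4d 5c 5c 5c 74) = aa
m2: inner = H(67 a2 27 36 36 36 78) = 4a; tag = H(0d c8 4d 5c 5c 5c 4a) = 80
m3: inner = H(67 a2 27 36 36 36 6e) = 40; tag = H(0d c8 4d 5c 5c 5c 40) = 76 ← matches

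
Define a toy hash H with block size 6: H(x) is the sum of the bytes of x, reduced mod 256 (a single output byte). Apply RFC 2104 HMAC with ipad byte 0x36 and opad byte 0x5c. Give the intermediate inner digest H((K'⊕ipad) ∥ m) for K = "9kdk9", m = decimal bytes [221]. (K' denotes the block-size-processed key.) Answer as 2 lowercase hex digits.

Key "9kdk9" = 39 6b 64 6b 39 is 5 bytes ≤ B = 6; zero-pad to 6 bytes: K' = 39 6b 64 6b 39 00.
K' ⊕ ipad = 0f 5d 52 5d 0f 36.
Inner input = 0f 5d 52 5d 0f 36 ∥ dd.
Inner hash: sum = 15+93+82+93+15+54+221 = 573; mod 256 = 61 → 3d.

3d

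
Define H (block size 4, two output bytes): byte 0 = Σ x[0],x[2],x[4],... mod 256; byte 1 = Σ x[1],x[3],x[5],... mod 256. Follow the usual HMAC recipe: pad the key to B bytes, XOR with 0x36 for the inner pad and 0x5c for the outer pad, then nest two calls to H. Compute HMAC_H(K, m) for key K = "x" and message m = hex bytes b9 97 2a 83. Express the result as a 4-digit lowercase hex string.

Key "x" = 78 is 1 byte ≤ B = 4; zero-pad to 4 bytes: K' = 78 00 00 00.
K' ⊕ ipad = 4e 36 36 36.  K' ⊕ opad = 24 5c 5c 5c.
Inner input = (K'⊕ipad) ∥ m = 4e 36 36 36 ∥ b9 97 2a 83.
Inner hash: even-index sum = 359 mod 256 = 103; odd-index sum = 390 mod 256 = 134 → 67 86.
Outer input = (K'⊕opad) ∥ inner = 24 5c 5c 5c ∥ 67 86.
Outer hash (tag): even-index sum = 231 mod 256 = 231; odd-index sum = 318 mod 256 = 62 → e7 3e.

e73e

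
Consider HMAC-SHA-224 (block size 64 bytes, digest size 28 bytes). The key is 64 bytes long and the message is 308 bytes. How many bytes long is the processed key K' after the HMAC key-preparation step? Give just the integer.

Key is 64 ≤ 64 bytes, zero-padded: |K'| = 64.

64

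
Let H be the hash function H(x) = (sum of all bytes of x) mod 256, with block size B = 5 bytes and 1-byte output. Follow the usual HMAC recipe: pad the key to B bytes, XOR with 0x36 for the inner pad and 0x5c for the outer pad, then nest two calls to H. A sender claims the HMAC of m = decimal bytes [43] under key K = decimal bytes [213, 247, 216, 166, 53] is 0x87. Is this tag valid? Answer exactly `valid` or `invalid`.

invalid

Key decimal bytes [213, 247, 216, 166, 53] = d5 f7 d8 a6 35 is exactly B = 5 bytes: K' = d5 f7 d8 a6 35.
K' ⊕ ipad = e3 c1 ee 90 03; K' ⊕ opad = 89 ab 84 fa 69.
Inner hash: sum = 227+193+238+144+3+43 = 848; mod 256 = 80 → 50.
Outer hash (recomputed tag): sum = 137+171+132+250+105+80 = 875; mod 256 = 107 → 6b.
Recomputed tag = 6b; claimed = 87 → mismatch.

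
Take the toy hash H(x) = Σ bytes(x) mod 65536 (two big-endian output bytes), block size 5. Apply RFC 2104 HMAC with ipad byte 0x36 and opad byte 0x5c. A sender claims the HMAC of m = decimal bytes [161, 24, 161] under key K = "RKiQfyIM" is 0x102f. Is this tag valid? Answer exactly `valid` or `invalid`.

invalid

Key "RKiQfyIM" = 52 4b 69 51 66 79 49 4d is 8 bytes > B = 5, so hash it first: H(key) = 02 cc, then zero-pad to 5 bytes: K' = 02 cc 00 00 00.
K' ⊕ ipad = 34 fa 36 36 36; K' ⊕ opad = 5e 90 5c 5c 5c.
Inner hash: sum = 52+250+54+54+54+161+24+161 = 810 → 03 2a.
Outer hash (recomputed tag): sum = 94+144+92+92+92+3+42 = 559 → 02 2f.
Recomputed tag = 022f; claimed = 102f → mismatch.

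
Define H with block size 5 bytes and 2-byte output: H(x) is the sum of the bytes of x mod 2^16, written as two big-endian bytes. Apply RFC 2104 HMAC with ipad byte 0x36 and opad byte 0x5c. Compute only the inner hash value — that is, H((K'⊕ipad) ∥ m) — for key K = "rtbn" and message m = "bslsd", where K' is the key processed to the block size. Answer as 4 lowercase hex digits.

0380

Key "rtbn" = 72 74 62 6e is 4 bytes ≤ B = 5; zero-pad to 5 bytes: K' = 72 74 62 6e 00.
K' ⊕ ipad = 44 42 54 58 36.
Inner input = 44 42 54 58 36 ∥ 62 73 6c 73 64.
Inner hash: sum = 68+66+84+88+54+98+115+108+115+100 = 896 → 03 80.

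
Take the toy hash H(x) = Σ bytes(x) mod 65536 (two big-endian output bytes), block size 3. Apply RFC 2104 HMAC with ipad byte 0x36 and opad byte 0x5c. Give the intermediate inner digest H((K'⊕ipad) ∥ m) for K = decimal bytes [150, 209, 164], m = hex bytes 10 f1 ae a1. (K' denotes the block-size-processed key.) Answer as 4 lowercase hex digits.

0469

Key decimal bytes [150, 209, 164] = 96 d1 a4 is exactly B = 3 bytes: K' = 96 d1 a4.
K' ⊕ ipad = a0 e7 92.
Inner input = a0 e7 92 ∥ 10 f1 ae a1.
Inner hash: sum = 160+231+146+16+241+174+161 = 1129 → 04 69.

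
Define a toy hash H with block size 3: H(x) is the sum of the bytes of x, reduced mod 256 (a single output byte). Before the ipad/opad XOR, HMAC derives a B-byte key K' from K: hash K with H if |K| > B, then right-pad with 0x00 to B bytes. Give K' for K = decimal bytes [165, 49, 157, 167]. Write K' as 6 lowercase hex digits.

|K| = 4 > B = 3, so first hash the key.
H(K): sum = 165+49+157+167 = 538; mod 256 = 26 → 1a.
Zero-pad H(K) = 1a to 3 bytes: K' = 1a 00 00.

1a0000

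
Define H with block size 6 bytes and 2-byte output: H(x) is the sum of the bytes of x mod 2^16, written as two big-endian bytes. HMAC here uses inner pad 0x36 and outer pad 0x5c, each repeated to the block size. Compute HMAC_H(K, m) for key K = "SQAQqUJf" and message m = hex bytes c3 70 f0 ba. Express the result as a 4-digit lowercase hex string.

Key "SQAQqUJf" = 53 51 41 51 71 55 4a 66 is 8 bytes > B = 6, so hash it first: H(key) = 02 ac, then zero-pad to 6 bytes: K' = 02 ac 00 00 00 00.
K' ⊕ ipad = 34 9a 36 36 36 36.  K' ⊕ opad = 5e f0 5c 5c 5c 5c.
Inner input = (K'⊕ipad) ∥ m = 34 9a 36 36 36 36 ∥ c3 70 f0 ba.
Inner hash: sum = 52+154+54+54+54+54+195+112+240+186 = 1155 → 04 83.
Outer input = (K'⊕opad) ∥ inner = 5e f0 5c 5c 5c 5c ∥ 04 83.
Outer hash (tag): sum = 94+240+92+92+92+92+4+131 = 837 → 03 45.

0345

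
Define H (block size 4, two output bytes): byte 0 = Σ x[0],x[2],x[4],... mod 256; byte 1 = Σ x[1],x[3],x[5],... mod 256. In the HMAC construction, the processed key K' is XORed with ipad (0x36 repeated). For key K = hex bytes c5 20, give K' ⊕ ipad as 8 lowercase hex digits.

f3163636

Key hex bytes c5 20 is 2 bytes ≤ B = 4; zero-pad to 4 bytes: K' = c5 20 00 00.
XOR each byte with 0x36: c5⊕36=f3, 20⊕36=16, 00⊕36=36, 00⊕36=36.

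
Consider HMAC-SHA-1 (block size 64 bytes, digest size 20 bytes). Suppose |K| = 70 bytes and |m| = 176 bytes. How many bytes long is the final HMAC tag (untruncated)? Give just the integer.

The tag is one SHA-1 digest: 20 bytes.

20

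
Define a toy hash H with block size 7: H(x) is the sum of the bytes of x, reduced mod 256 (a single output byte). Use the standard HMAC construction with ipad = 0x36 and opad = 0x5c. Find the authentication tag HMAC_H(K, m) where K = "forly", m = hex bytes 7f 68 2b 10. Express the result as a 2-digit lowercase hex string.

Key "forly" = 66 6f 72 6c 79 is 5 bytes ≤ B = 7; zero-pad to 7 bytes: K' = 66 6f 72 6c 79 00 00.
K' ⊕ ipad = 50 59 44 5a 4f 36 36.  K' ⊕ opad = 3a 33 2e 30 25 5c 5c.
Inner input = (K'⊕ipad) ∥ m = 50 59 44 5a 4f 36 36 ∥ 7f 68 2b 10.
Inner hash: sum = 80+89+68+90+79+54+54+127+104+43+16 = 804; mod 256 = 36 → 24.
Outer input = (K'⊕opad) ∥ inner = 3a 33 2e 30 25 5c 5c ∥ 24.
Outer hash (tag): sum = 58+51+46+48+37+92+92+36 = 460; mod 256 = 204 → cc.

cc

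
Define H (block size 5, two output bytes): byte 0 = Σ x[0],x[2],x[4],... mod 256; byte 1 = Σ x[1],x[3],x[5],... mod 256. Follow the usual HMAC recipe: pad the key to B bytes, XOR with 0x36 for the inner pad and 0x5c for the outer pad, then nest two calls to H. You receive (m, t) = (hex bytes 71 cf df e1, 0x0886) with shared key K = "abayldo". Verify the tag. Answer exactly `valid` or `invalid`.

Key "abayldo" = 61 62 61 79 6c 64 6f is 7 bytes > B = 5, so hash it first: H(key) = 9d 3f, then zero-pad to 5 bytes: K' = 9d 3f 00 00 00.
K' ⊕ ipad = ab 09 36 36 36; K' ⊕ opad = c1 63 5c 5c 5c.
Inner hash: even-index sum = 711 mod 256 = 199; odd-index sum = 399 mod 256 = 143 → c7 8f.
Outer hash (recomputed tag): even-index sum = 520 mod 256 = 8; odd-index sum = 390 mod 256 = 134 → 08 86.
Recomputed tag = 0886; claimed = 0886 → match.

valid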